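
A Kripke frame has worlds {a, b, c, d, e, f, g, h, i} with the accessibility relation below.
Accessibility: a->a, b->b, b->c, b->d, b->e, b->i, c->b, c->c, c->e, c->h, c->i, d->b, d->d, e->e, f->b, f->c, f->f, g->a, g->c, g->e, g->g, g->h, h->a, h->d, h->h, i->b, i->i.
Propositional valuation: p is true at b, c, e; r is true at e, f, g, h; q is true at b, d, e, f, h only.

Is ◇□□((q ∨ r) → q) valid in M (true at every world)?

Yes

Let φ = ◇□□((q ∨ r) → q). Evaluate φ at each world:
  a (successors {a}): φ is true.
  b (successors {b, c, d, e, i}): φ is true.
  c (successors {b, c, e, h, i}): φ is true.
  d (successors {b, d}): φ is true.
  e (successors {e}): φ is true.
  f (successors {b, c, f}): φ is true.
  g (successors {a, c, e, g, h}): φ is true.
  h (successors {a, d, h}): φ is true.
  i (successors {b, i}): φ is true.
For instance, at b:
  At b: ◇□□((q ∨ r) → q) requires □□((q ∨ r) → q) at some successor in {b, c, d, e, i}.
    □□((q ∨ r) → q) holds at b, so ◇□□((q ∨ r) → q) is true at b.
      At b: □□((q ∨ r) → q) requires □((q ∨ r) → q) at every successor {b, c, d, e, i}.
        At b: □((q ∨ r) → q) is true.
        At c: □((q ∨ r) → q) is true.
        At d: □((q ∨ r) → q) is true.
        At e: □((q ∨ r) → q) is true.
        At i: □((q ∨ r) → q) is true.
      So □□((q ∨ r) → q) is true at b.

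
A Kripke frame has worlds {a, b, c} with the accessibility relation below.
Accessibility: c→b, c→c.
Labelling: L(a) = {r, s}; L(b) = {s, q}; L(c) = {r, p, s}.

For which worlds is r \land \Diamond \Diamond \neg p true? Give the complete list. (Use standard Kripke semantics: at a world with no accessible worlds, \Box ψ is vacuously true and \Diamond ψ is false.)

Let φ = r \land \Diamond \Diamond \neg p. Evaluate φ at each world:
  a (successors ∅): φ is false.
  b (successors ∅): φ is false.
  c (successors {b, c}): φ is true.
For instance, at c:
  At c: r is true, \Diamond \Diamond \neg p is true, so r \land \Diamond \Diamond \neg p is true.
    At c: \Diamond \Diamond \neg p requires \Diamond \neg p at some successor in {b, c}.
      \Diamond \neg p holds at c, so \Diamond \Diamond \neg p is true at c.
Satisfying worlds: {c}

c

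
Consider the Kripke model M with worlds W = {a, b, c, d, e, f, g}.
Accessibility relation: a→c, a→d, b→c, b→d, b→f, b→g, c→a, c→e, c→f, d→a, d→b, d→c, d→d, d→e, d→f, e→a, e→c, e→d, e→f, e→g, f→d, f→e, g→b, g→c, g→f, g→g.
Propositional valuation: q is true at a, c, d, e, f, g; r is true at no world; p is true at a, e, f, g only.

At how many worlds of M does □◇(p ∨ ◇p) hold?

Let φ = □◇(p ∨ ◇p). Evaluate φ at each world:
  a (successors {c, d}): φ is true.
  b (successors {c, d, f, g}): φ is true.
  c (successors {a, e, f}): φ is true.
  d (successors {a, b, c, d, e, f}): φ is true.
  e (successors {a, c, d, f, g}): φ is true.
  f (successors {d, e}): φ is true.
  g (successors {b, c, f, g}): φ is true.
For instance, at e:
  At e: □◇(p ∨ ◇p) requires ◇(p ∨ ◇p) at every successor {a, c, d, f, g}.
    At a: ◇(p ∨ ◇p) is true.
    At c: ◇(p ∨ ◇p) is true.
    At d: ◇(p ∨ ◇p) is true.
    At f: ◇(p ∨ ◇p) is true.
    At g: ◇(p ∨ ◇p) is true.
  So □◇(p ∨ ◇p) is true at e.
Satisfying worlds: {a, b, c, d, e, f, g}

7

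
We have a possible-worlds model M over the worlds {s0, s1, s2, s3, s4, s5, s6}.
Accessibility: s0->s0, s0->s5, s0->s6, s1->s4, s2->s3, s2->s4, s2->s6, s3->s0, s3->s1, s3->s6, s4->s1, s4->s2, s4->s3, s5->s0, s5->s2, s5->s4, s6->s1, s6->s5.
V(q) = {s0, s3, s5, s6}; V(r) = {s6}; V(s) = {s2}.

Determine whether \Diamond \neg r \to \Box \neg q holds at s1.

At s1: \Diamond \neg r is true, \Box \neg q is true, so \Diamond \neg r \to \Box \neg q is true.
  At s1: \Diamond \neg r requires \neg r at some successor in {s4}.
    \neg r holds at s4, so \Diamond \neg r is true at s1.
  At s1: \Box \neg q requires \neg q at every successor {s4}.
    At s4: \neg q is true.
  So \Box \neg q is true at s1.

Yes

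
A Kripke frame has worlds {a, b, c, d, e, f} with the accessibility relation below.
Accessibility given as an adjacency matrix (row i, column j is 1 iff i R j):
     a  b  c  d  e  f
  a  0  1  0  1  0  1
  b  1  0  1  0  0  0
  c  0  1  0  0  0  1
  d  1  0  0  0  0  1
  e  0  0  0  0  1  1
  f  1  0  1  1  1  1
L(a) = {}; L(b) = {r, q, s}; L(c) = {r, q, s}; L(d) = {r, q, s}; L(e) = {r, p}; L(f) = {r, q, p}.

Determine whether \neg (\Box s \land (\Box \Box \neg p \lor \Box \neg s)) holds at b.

At b: \Box s \land (\Box \Box \neg p \lor \Box \neg s) is false, so \neg (\Box s \land (\Box \Box \neg p \lor \Box \neg s)) is true.
  At b: \Box s is false, \Box \Box \neg p \lor \Box \neg s is false, so \Box s \land (\Box \Box \neg p \lor \Box \neg s) is false.
    At b: \Box s requires s at every successor {a, c}.
      s fails at a, so \Box s is false at b.
    At b: \Box \Box \neg p is false, \Box \neg s is false, so \Box \Box \neg p \lor \Box \neg s is false.
      At b: \Box \Box \neg p requires \Box \neg p at every successor {a, c}.
        \Box \neg p fails at a, so \Box \Box \neg p is false at b.
      At b: \Box \neg s requires \neg s at every successor {a, c}.
        \neg s fails at c, so \Box \neg s is false at b.

Yes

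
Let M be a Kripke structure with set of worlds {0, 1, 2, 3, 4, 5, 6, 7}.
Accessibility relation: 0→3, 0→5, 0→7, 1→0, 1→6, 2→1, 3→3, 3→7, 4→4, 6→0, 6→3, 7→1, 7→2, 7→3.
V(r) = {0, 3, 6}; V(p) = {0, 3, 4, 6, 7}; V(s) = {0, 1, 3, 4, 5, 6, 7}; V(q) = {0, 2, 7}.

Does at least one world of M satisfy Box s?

Yes

Recall that Box ψ holds at a world iff ψ holds at every accessible world, and Dia ψ holds iff ψ holds at some accessible world.
Let φ = Box s. Evaluate φ at each world:
  0 (successors {3, 5, 7}): φ is true.
  1 (successors {0, 6}): φ is true.
  2 (successors {1}): φ is true.
  3 (successors {3, 7}): φ is true.
  4 (successors {4}): φ is true.
  5 (successors ∅): φ is true.
  6 (successors {0, 3}): φ is true.
  7 (successors {1, 2, 3}): φ is false.
Detail at 0 (witness):
  At 0: Box s requires s at every successor {3, 5, 7}.
    At 3: s is true.
    At 5: s is true.
    At 7: s is true.
  So Box s is true at 0.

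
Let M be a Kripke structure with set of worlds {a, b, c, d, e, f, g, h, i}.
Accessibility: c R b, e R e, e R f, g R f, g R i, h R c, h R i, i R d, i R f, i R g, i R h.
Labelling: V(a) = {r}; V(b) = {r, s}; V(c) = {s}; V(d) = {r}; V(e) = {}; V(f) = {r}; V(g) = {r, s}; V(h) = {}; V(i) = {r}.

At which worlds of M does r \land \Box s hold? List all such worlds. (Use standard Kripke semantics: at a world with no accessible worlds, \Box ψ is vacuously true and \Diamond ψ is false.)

a, b, d, f

Let φ = r \land \Box s. Evaluate φ at each world:
  a (successors ∅): φ is true.
  b (successors ∅): φ is true.
  c (successors {b}): φ is false.
  d (successors ∅): φ is true.
  e (successors {e, f}): φ is false.
  f (successors ∅): φ is true.
  g (successors {f, i}): φ is false.
  h (successors {c, i}): φ is false.
  i (successors {d, f, g, h}): φ is false.
For instance, at c:
  At c: r is false, \Box s is true, so r \land \Box s is false.
    At c: \Box s requires s at every successor {b}.
      At b: s is true.
    So \Box s is true at c.
Satisfying worlds: {a, b, d, f}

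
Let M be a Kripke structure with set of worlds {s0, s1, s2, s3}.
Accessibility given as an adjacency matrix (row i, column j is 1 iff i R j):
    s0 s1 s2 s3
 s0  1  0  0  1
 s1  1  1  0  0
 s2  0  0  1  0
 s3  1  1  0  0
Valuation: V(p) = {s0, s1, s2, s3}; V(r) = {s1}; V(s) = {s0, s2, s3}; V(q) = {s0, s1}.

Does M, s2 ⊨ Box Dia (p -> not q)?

Recall that Box ψ holds at a world iff ψ holds at every accessible world, and Dia ψ holds iff ψ holds at some accessible world.
At s2: Box Dia (p -> not q) requires Dia (p -> not q) at every successor {s2}.
    At s2: Dia (p -> not q) requires p -> not q at some successor in {s2}.
      p -> not q holds at s2, so Dia (p -> not q) is true at s2.
So Box Dia (p -> not q) is true at s2.

Yes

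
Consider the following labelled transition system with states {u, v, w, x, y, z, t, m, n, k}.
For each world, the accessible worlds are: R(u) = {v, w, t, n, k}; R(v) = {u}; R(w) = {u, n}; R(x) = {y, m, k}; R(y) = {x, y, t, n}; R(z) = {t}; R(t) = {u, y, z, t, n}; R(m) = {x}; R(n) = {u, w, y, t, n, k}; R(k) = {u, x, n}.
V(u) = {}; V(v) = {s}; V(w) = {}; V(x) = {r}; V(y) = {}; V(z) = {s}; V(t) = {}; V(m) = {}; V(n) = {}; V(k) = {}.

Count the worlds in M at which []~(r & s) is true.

Let φ = []~(r & s). Evaluate φ at each world:
  u (successors {v, w, t, n, k}): φ is true.
  v (successors {u}): φ is true.
  w (successors {u, n}): φ is true.
  x (successors {y, m, k}): φ is true.
  y (successors {x, y, t, n}): φ is true.
  z (successors {t}): φ is true.
  t (successors {u, y, z, t, n}): φ is true.
  m (successors {x}): φ is true.
  n (successors {u, w, y, t, n, k}): φ is true.
  k (successors {u, x, n}): φ is true.
For instance, at v:
  At v: []~(r & s) requires ~(r & s) at every successor {u}.
    At u: ~(r & s) is true.
  So []~(r & s) is true at v.
Satisfying worlds: {u, v, w, x, y, z, t, m, n, k}

10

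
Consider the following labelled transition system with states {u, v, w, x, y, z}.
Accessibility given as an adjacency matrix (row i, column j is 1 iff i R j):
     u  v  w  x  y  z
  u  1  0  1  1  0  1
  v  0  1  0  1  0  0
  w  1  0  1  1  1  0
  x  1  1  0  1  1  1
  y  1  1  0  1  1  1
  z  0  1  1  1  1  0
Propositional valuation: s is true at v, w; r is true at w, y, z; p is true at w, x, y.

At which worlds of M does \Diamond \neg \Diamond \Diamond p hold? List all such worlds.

Let φ = \Diamond \neg \Diamond \Diamond p. Evaluate φ at each world:
  u (successors {u, w, x, z}): φ is false.
  v (successors {v, x}): φ is false.
  w (successors {u, w, x, y}): φ is false.
  x (successors {u, v, x, y, z}): φ is false.
  y (successors {u, v, x, y, z}): φ is false.
  z (successors {v, w, x, y}): φ is false.
For instance, at x:
  At x: \Diamond \neg \Diamond \Diamond p requires \neg \Diamond \Diamond p at some successor in {u, v, x, y, z}.
    At u: \neg \Diamond \Diamond p is false.
    At v: \neg \Diamond \Diamond p is false.
    At x: \neg \Diamond \Diamond p is false.
    At y: \neg \Diamond \Diamond p is false.
    At z: \neg \Diamond \Diamond p is false.
  So \Diamond \neg \Diamond \Diamond p is false at x.
Satisfying worlds: none.

none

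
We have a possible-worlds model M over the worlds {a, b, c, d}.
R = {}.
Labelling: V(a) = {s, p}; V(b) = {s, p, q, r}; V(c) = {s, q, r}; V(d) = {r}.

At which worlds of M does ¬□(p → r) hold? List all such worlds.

none

Let φ = ¬□(p → r). Evaluate φ at each world:
  a (successors ∅): φ is false.
  b (successors ∅): φ is false.
  c (successors ∅): φ is false.
  d (successors ∅): φ is false.
For instance, at a:
  At a: □(p → r) is true, so ¬□(p → r) is false.
    At a: no accessible worlds, so □(p → r) holds vacuously.
Satisfying worlds: none.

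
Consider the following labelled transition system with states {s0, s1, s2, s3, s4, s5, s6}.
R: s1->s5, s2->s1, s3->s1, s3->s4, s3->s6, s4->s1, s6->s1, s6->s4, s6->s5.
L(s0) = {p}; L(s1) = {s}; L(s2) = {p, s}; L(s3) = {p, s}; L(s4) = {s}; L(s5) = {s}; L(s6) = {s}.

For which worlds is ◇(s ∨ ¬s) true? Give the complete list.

s1, s2, s3, s4, s6

Recall that ◇ψ holds at a world iff ψ holds at some accessible world.
Let φ = ◇(s ∨ ¬s). Evaluate φ at each world:
  s0 (successors ∅): φ is false.
  s1 (successors {s5}): φ is true.
  s2 (successors {s1}): φ is true.
  s3 (successors {s1, s4, s6}): φ is true.
  s4 (successors {s1}): φ is true.
  s5 (successors ∅): φ is false.
  s6 (successors {s1, s4, s5}): φ is true.
For instance, at s4:
  At s4: ◇(s ∨ ¬s) requires s ∨ ¬s at some successor in {s1}.
    s ∨ ¬s holds at s1, so ◇(s ∨ ¬s) is true at s4.
Satisfying worlds: {s1, s2, s3, s4, s6}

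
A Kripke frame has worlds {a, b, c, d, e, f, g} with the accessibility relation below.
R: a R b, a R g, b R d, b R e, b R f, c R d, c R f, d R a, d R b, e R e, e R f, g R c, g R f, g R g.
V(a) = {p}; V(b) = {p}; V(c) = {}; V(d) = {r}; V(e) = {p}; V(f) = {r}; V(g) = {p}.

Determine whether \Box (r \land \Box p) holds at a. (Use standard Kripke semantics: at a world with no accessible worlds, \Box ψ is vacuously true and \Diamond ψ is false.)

At a: \Box (r \land \Box p) requires r \land \Box p at every successor {b, g}.
  r \land \Box p fails at b, so \Box (r \land \Box p) is false at a.
    At b: r is false, \Box p is false, so r \land \Box p is false.
      At b: \Box p requires p at every successor {d, e, f}.
        p fails at d, so \Box p is false at b.

No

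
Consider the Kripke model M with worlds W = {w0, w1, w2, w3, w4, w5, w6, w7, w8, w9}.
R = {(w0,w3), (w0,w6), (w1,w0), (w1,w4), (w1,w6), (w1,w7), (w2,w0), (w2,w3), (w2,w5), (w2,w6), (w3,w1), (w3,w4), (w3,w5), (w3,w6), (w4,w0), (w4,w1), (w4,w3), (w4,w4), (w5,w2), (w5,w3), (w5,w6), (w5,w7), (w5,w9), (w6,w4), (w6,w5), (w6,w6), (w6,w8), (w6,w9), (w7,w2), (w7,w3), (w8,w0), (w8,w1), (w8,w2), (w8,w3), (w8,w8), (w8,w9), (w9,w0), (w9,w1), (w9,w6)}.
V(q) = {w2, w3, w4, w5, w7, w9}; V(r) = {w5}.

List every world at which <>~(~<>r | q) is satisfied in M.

Let φ = <>~(~<>r | q). Evaluate φ at each world:
  w0 (successors {w3, w6}): φ is true.
  w1 (successors {w0, w4, w6, w7}): φ is true.
  w2 (successors {w0, w3, w5, w6}): φ is true.
  w3 (successors {w1, w4, w5, w6}): φ is true.
  w4 (successors {w0, w1, w3, w4}): φ is false.
  w5 (successors {w2, w3, w6, w7, w9}): φ is true.
  w6 (successors {w4, w5, w6, w8, w9}): φ is true.
  w7 (successors {w2, w3}): φ is false.
  w8 (successors {w0, w1, w2, w3, w8, w9}): φ is false.
  w9 (successors {w0, w1, w6}): φ is true.
For instance, at w9:
  At w9: <>~(~<>r | q) requires ~(~<>r | q) at some successor in {w0, w1, w6}.
    ~(~<>r | q) holds at w6, so <>~(~<>r | q) is true at w9.
      At w6: ~<>r | q is false, so ~(~<>r | q) is true.
Satisfying worlds: {w0, w1, w2, w3, w5, w6, w9}

w0, w1, w2, w3, w5, w6, w9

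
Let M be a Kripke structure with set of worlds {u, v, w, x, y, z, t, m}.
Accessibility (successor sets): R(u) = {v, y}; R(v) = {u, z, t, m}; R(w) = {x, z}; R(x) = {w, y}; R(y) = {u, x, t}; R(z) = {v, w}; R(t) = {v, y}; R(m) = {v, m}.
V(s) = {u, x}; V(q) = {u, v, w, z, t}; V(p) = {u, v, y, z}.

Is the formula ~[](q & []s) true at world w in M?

Yes

At w: [](q & []s) is false, so ~[](q & []s) is true.
  At w: [](q & []s) requires q & []s at every successor {x, z}.
    q & []s fails at x, so [](q & []s) is false at w.
      At x: q is false, []s is false, so q & []s is false.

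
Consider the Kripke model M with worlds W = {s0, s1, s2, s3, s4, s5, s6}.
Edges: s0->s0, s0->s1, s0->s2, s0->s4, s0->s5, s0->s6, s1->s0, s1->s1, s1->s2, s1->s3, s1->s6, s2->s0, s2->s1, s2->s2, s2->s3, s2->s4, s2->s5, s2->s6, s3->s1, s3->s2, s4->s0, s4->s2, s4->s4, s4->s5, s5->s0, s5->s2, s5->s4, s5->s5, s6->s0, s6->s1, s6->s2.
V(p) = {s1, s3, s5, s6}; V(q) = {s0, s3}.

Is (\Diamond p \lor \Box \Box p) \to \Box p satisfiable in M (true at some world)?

No

Let φ = (\Diamond p \lor \Box \Box p) \to \Box p. Evaluate φ at each world:
  s0 (successors {s0, s1, s2, s4, s5, s6}): φ is false.
  s1 (successors {s0, s1, s2, s3, s6}): φ is false.
  s2 (successors {s0, s1, s2, s3, s4, s5, s6}): φ is false.
  s3 (successors {s1, s2}): φ is false.
  s4 (successors {s0, s2, s4, s5}): φ is false.
  s5 (successors {s0, s2, s4, s5}): φ is false.
  s6 (successors {s0, s1, s2}): φ is false.
For instance, at s3:
  At s3: \Diamond p \lor \Box \Box p is true, \Box p is false, so (\Diamond p \lor \Box \Box p) \to \Box p is false.
    At s3: \Diamond p is true, \Box \Box p is false, so \Diamond p \lor \Box \Box p is true.
      At s3: \Diamond p requires p at some successor in {s1, s2}.
        p holds at s1, so \Diamond p is true at s3.
      At s3: \Box \Box p requires \Box p at every successor {s1, s2}.
        \Box p fails at s1, so \Box \Box p is false at s3.
    At s3: \Box p requires p at every successor {s1, s2}.
      p fails at s2, so \Box p is false at s3.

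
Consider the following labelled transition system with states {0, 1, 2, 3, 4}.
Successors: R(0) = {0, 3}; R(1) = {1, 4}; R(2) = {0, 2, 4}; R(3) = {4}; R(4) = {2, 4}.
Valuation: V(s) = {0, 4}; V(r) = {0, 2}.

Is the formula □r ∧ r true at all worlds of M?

Let φ = □r ∧ r. Evaluate φ at each world:
  0 (successors {0, 3}): φ is false.
  1 (successors {1, 4}): φ is false.
  2 (successors {0, 2, 4}): φ is false.
  3 (successors {4}): φ is false.
  4 (successors {2, 4}): φ is false.
Detail at 0 (counterexample):
  At 0: □r is false, r is true, so □r ∧ r is false.
    At 0: □r requires r at every successor {0, 3}.
      r fails at 3, so □r is false at 0.

No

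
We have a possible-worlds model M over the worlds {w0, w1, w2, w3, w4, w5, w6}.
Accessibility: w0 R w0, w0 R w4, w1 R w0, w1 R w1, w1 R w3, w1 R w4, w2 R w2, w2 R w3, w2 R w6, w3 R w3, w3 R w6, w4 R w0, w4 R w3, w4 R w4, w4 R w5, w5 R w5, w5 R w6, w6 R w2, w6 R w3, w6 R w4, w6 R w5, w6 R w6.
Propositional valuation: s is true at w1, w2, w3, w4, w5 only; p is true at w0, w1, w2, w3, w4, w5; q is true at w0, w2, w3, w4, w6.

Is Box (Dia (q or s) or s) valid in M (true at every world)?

Yes

Recall that Box ψ holds at a world iff ψ holds at every accessible world, and Dia ψ holds iff ψ holds at some accessible world.
Let φ = Box (Dia (q or s) or s). Evaluate φ at each world:
  w0 (successors {w0, w4}): φ is true.
  w1 (successors {w0, w1, w3, w4}): φ is true.
  w2 (successors {w2, w3, w6}): φ is true.
  w3 (successors {w3, w6}): φ is true.
  w4 (successors {w0, w3, w4, w5}): φ is true.
  w5 (successors {w5, w6}): φ is true.
  w6 (successors {w2, w3, w4, w5, w6}): φ is true.
For instance, at w0:
  At w0: Box (Dia (q or s) or s) requires Dia (q or s) or s at every successor {w0, w4}.
      At w0: Dia (q or s) is true, s is false, so Dia (q or s) or s is true.
      At w4: Dia (q or s) is true, s is true, so Dia (q or s) or s is true.
  So Box (Dia (q or s) or s) is true at w0.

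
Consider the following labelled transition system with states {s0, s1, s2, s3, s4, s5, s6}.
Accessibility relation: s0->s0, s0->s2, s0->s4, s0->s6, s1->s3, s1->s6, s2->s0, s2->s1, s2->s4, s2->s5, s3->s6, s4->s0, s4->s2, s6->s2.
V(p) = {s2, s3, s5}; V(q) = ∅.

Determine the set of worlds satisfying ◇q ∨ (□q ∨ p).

Let φ = ◇q ∨ (□q ∨ p). Evaluate φ at each world:
  s0 (successors {s0, s2, s4, s6}): φ is false.
  s1 (successors {s3, s6}): φ is false.
  s2 (successors {s0, s1, s4, s5}): φ is true.
  s3 (successors {s6}): φ is true.
  s4 (successors {s0, s2}): φ is false.
  s5 (successors ∅): φ is true.
  s6 (successors {s2}): φ is false.
For instance, at s4:
  At s4: ◇q is false, □q ∨ p is false, so ◇q ∨ (□q ∨ p) is false.
    At s4: ◇q requires q at some successor in {s0, s2}.
      At s0: q is false.
      At s2: q is false.
    So ◇q is false at s4.
    At s4: □q is false, p is false, so □q ∨ p is false.
      At s4: □q requires q at every successor {s0, s2}.
        q fails at s0, so □q is false at s4.
Satisfying worlds: {s2, s3, s5}

s2, s3, s5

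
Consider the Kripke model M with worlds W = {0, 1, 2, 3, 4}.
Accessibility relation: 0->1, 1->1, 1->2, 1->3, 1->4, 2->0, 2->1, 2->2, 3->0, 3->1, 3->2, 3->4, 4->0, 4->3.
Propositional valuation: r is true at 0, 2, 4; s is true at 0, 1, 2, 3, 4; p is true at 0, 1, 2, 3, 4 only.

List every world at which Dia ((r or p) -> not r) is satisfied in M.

0, 1, 2, 3, 4

Recall that Dia ψ holds at a world iff ψ holds at some accessible world.
Let φ = Dia ((r or p) -> not r). Evaluate φ at each world:
  0 (successors {1}): φ is true.
  1 (successors {1, 2, 3, 4}): φ is true.
  2 (successors {0, 1, 2}): φ is true.
  3 (successors {0, 1, 2, 4}): φ is true.
  4 (successors {0, 3}): φ is true.
For instance, at 2:
  At 2: Dia ((r or p) -> not r) requires (r or p) -> not r at some successor in {0, 1, 2}.
    (r or p) -> not r holds at 1, so Dia ((r or p) -> not r) is true at 2.
Satisfying worlds: {0, 1, 2, 3, 4}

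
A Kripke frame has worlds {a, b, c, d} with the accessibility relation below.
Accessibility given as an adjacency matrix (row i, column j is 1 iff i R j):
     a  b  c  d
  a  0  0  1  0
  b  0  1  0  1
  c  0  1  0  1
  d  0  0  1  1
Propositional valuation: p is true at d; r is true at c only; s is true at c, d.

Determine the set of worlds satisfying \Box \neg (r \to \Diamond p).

Let φ = \Box \neg (r \to \Diamond p). Evaluate φ at each world:
  a (successors {c}): φ is false.
  b (successors {b, d}): φ is false.
  c (successors {b, d}): φ is false.
  d (successors {c, d}): φ is false.
For instance, at c:
  At c: \Box \neg (r \to \Diamond p) requires \neg (r \to \Diamond p) at every successor {b, d}.
    \neg (r \to \Diamond p) fails at b, so \Box \neg (r \to \Diamond p) is false at c.
      At b: r \to \Diamond p is true, so \neg (r \to \Diamond p) is false.
Satisfying worlds: none.

none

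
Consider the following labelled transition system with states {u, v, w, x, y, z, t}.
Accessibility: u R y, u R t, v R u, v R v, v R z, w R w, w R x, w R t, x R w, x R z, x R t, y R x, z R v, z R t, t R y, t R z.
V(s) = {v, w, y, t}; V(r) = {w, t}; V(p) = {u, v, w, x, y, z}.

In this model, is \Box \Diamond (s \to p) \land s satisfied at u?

No

At u: \Box \Diamond (s \to p) is true, s is false, so \Box \Diamond (s \to p) \land s is false.
  At u: \Box \Diamond (s \to p) requires \Diamond (s \to p) at every successor {y, t}.
      At y: \Diamond (s \to p) requires s \to p at some successor in {x}.
        s \to p holds at x, so \Diamond (s \to p) is true at y.
      At t: \Diamond (s \to p) requires s \to p at some successor in {y, z}.
        s \to p holds at y, so \Diamond (s \to p) is true at t.
  So \Box \Diamond (s \to p) is true at u.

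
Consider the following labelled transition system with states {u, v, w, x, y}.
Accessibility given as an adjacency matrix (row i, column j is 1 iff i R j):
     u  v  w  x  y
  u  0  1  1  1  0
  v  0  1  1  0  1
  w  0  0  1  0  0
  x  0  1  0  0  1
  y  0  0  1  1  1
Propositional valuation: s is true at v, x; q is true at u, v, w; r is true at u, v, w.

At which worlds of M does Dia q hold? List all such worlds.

u, v, w, x, y

Let φ = Dia q. Evaluate φ at each world:
  u (successors {v, w, x}): φ is true.
  v (successors {v, w, y}): φ is true.
  w (successors {w}): φ is true.
  x (successors {v, y}): φ is true.
  y (successors {w, x, y}): φ is true.
For instance, at w:
  At w: Dia q requires q at some successor in {w}.
    q holds at w, so Dia q is true at w.
Satisfying worlds: {u, v, w, x, y}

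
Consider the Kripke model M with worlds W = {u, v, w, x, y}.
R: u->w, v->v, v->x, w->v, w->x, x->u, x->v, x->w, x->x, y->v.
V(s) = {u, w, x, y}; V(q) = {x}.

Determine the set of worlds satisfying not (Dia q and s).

Recall that Dia ψ holds at a world iff ψ holds at some accessible world.
Let φ = not (Dia q and s). Evaluate φ at each world:
  u (successors {w}): φ is true.
  v (successors {v, x}): φ is true.
  w (successors {v, x}): φ is false.
  x (successors {u, v, w, x}): φ is false.
  y (successors {v}): φ is true.
For instance, at w:
  At w: Dia q and s is true, so not (Dia q and s) is false.
    At w: Dia q is true, s is true, so Dia q and s is true.
      At w: Dia q requires q at some successor in {v, x}.
        q holds at x, so Dia q is true at w.
Satisfying worlds: {u, v, y}

u, v, y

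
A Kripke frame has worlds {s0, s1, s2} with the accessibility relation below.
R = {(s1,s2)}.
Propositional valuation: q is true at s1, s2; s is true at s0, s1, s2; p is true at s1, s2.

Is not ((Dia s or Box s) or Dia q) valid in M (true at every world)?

No

Recall that Box ψ holds at a world iff ψ holds at every accessible world, and Dia ψ holds iff ψ holds at some accessible world.
Let φ = not ((Dia s or Box s) or Dia q). Evaluate φ at each world:
  s0 (successors ∅): φ is false.
  s1 (successors {s2}): φ is false.
  s2 (successors ∅): φ is false.
Detail at s0 (counterexample):
  At s0: (Dia s or Box s) or Dia q is true, so not ((Dia s or Box s) or Dia q) is false.
    At s0: Dia s or Box s is true, Dia q is false, so (Dia s or Box s) or Dia q is true.
      At s0: Dia s is false, Box s is true, so Dia s or Box s is true.
      At s0: no accessible worlds, so Dia q is false.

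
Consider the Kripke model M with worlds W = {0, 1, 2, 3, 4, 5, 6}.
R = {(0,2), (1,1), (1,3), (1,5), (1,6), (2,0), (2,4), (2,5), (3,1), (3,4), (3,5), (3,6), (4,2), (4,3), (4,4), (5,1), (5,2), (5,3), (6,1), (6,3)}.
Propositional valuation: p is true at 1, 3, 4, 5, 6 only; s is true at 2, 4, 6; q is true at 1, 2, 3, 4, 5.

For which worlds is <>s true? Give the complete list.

0, 1, 2, 3, 4, 5

Recall that <>ψ holds at a world iff ψ holds at some accessible world.
Let φ = <>s. Evaluate φ at each world:
  0 (successors {2}): φ is true.
  1 (successors {1, 3, 5, 6}): φ is true.
  2 (successors {0, 4, 5}): φ is true.
  3 (successors {1, 4, 5, 6}): φ is true.
  4 (successors {2, 3, 4}): φ is true.
  5 (successors {1, 2, 3}): φ is true.
  6 (successors {1, 3}): φ is false.
For instance, at 5:
  At 5: <>s requires s at some successor in {1, 2, 3}.
    s holds at 2, so <>s is true at 5.
Satisfying worlds: {0, 1, 2, 3, 4, 5}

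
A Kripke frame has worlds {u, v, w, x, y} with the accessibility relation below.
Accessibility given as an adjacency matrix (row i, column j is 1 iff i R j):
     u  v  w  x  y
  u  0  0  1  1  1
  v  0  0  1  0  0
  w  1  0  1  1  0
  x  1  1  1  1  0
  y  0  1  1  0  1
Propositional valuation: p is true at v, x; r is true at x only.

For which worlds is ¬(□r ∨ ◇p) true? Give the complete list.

Recall that □ψ holds at a world iff ψ holds at every accessible world, and ◇ψ holds iff ψ holds at some accessible world.
Let φ = ¬(□r ∨ ◇p). Evaluate φ at each world:
  u (successors {w, x, y}): φ is false.
  v (successors {w}): φ is true.
  w (successors {u, w, x}): φ is false.
  x (successors {u, v, w, x}): φ is false.
  y (successors {v, w, y}): φ is false.
For instance, at w:
  At w: □r ∨ ◇p is true, so ¬(□r ∨ ◇p) is false.
    At w: □r is false, ◇p is true, so □r ∨ ◇p is true.
      At w: □r requires r at every successor {u, w, x}.
        r fails at u, so □r is false at w.
      At w: ◇p requires p at some successor in {u, w, x}.
        p holds at x, so ◇p is true at w.
Satisfying worlds: {v}

v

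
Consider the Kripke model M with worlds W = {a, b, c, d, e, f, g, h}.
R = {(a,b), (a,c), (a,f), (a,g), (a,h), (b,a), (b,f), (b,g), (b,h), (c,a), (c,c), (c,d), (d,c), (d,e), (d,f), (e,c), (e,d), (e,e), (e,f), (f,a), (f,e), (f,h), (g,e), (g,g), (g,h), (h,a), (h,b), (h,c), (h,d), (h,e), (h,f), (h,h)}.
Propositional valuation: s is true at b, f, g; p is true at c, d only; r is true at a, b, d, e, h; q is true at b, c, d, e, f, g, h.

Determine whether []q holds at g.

Yes

At g: []q requires q at every successor {e, g, h}.
  At e: q is true.
  At g: q is true.
  At h: q is true.
So []q is true at g.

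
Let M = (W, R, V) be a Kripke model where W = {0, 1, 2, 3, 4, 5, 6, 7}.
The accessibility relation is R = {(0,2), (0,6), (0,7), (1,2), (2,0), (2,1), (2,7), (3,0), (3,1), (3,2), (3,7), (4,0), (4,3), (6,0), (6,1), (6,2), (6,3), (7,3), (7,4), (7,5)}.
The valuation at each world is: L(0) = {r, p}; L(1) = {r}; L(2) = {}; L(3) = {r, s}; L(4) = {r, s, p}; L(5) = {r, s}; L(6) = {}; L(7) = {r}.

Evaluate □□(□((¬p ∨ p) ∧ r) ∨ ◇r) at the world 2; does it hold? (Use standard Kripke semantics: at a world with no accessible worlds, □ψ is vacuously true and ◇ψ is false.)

Yes

At 2: □□(□((¬p ∨ p) ∧ r) ∨ ◇r) requires □(□((¬p ∨ p) ∧ r) ∨ ◇r) at every successor {0, 1, 7}.
    At 0: □(□((¬p ∨ p) ∧ r) ∨ ◇r) requires □((¬p ∨ p) ∧ r) ∨ ◇r at every successor {2, 6, 7}.
      At 2: □((¬p ∨ p) ∧ r) ∨ ◇r is true.
      At 6: □((¬p ∨ p) ∧ r) ∨ ◇r is true.
      At 7: □((¬p ∨ p) ∧ r) ∨ ◇r is true.
    So □(□((¬p ∨ p) ∧ r) ∨ ◇r) is true at 0.
    At 1: □(□((¬p ∨ p) ∧ r) ∨ ◇r) requires □((¬p ∨ p) ∧ r) ∨ ◇r at every successor {2}.
      At 2: □((¬p ∨ p) ∧ r) ∨ ◇r is true.
    So □(□((¬p ∨ p) ∧ r) ∨ ◇r) is true at 1.
    At 7: □(□((¬p ∨ p) ∧ r) ∨ ◇r) requires □((¬p ∨ p) ∧ r) ∨ ◇r at every successor {3, 4, 5}.
      At 3: □((¬p ∨ p) ∧ r) ∨ ◇r is true.
      At 4: □((¬p ∨ p) ∧ r) ∨ ◇r is true.
      At 5: □((¬p ∨ p) ∧ r) ∨ ◇r is true.
    So □(□((¬p ∨ p) ∧ r) ∨ ◇r) is true at 7.
So □□(□((¬p ∨ p) ∧ r) ∨ ◇r) is true at 2.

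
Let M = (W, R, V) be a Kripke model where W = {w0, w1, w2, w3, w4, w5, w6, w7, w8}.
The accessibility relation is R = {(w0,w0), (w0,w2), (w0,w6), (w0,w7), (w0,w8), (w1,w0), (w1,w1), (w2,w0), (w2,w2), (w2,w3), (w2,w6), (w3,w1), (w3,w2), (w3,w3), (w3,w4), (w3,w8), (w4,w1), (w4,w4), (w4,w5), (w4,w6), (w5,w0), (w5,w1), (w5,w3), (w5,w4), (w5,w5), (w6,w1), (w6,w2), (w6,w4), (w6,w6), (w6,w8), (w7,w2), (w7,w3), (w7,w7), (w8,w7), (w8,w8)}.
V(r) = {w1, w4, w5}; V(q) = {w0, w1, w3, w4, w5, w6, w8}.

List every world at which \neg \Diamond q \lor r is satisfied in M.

w1, w4, w5

Let φ = \neg \Diamond q \lor r. Evaluate φ at each world:
  w0 (successors {w0, w2, w6, w7, w8}): φ is false.
  w1 (successors {w0, w1}): φ is true.
  w2 (successors {w0, w2, w3, w6}): φ is false.
  w3 (successors {w1, w2, w3, w4, w8}): φ is false.
  w4 (successors {w1, w4, w5, w6}): φ is true.
  w5 (successors {w0, w1, w3, w4, w5}): φ is true.
  w6 (successors {w1, w2, w4, w6, w8}): φ is false.
  w7 (successors {w2, w3, w7}): φ is false.
  w8 (successors {w7, w8}): φ is false.
For instance, at w4:
  At w4: \neg \Diamond q is false, r is true, so \neg \Diamond q \lor r is true.
    At w4: \Diamond q is true, so \neg \Diamond q is false.
      At w4: \Diamond q requires q at some successor in {w1, w4, w5, w6}.
        q holds at w1, so \Diamond q is true at w4.
Satisfying worlds: {w1, w4, w5}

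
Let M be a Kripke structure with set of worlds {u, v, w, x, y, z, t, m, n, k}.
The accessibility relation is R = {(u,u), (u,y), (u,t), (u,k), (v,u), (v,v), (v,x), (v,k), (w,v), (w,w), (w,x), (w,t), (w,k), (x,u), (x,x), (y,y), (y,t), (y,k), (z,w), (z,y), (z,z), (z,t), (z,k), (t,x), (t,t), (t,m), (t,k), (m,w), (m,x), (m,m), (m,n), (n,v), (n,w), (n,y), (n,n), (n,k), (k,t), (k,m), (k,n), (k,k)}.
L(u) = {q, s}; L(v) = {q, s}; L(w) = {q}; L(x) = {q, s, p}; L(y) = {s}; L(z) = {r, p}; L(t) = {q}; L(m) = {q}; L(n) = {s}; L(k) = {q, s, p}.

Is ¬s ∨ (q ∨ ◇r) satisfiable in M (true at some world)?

Yes

Let φ = ¬s ∨ (q ∨ ◇r). Evaluate φ at each world:
  u (successors {u, y, t, k}): φ is true.
  v (successors {u, v, x, k}): φ is true.
  w (successors {v, w, x, t, k}): φ is true.
  x (successors {u, x}): φ is true.
  y (successors {y, t, k}): φ is false.
  z (successors {w, y, z, t, k}): φ is true.
  t (successors {x, t, m, k}): φ is true.
  m (successors {w, x, m, n}): φ is true.
  n (successors {v, w, y, n, k}): φ is false.
  k (successors {t, m, n, k}): φ is true.
Detail at u (witness):
  At u: ¬s is false, q ∨ ◇r is true, so ¬s ∨ (q ∨ ◇r) is true.
    At u: q is true, ◇r is false, so q ∨ ◇r is true.
      At u: ◇r requires r at some successor in {u, y, t, k}.
        At u: r is false.
        At y: r is false.
        At t: r is false.
        At k: r is false.
      So ◇r is false at u.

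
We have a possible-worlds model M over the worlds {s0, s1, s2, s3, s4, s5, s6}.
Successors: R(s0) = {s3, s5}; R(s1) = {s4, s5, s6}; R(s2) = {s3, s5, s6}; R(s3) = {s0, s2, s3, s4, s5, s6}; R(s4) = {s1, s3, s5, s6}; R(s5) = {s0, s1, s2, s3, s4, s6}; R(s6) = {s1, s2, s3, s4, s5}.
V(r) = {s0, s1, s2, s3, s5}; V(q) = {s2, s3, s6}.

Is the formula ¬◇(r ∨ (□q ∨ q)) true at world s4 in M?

No

At s4: ◇(r ∨ (□q ∨ q)) is true, so ¬◇(r ∨ (□q ∨ q)) is false.
  At s4: ◇(r ∨ (□q ∨ q)) requires r ∨ (□q ∨ q) at some successor in {s1, s3, s5, s6}.
    r ∨ (□q ∨ q) holds at s1, so ◇(r ∨ (□q ∨ q)) is true at s4.
      At s1: r is true, □q ∨ q is false, so r ∨ (□q ∨ q) is true.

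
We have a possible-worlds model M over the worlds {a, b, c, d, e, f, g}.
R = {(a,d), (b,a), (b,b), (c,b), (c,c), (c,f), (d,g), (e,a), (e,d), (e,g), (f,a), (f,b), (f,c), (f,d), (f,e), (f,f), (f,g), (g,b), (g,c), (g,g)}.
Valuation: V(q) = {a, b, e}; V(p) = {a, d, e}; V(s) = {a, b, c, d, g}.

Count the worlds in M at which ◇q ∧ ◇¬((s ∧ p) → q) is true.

2

Let φ = ◇q ∧ ◇¬((s ∧ p) → q). Evaluate φ at each world:
  a (successors {d}): φ is false.
  b (successors {a, b}): φ is false.
  c (successors {b, c, f}): φ is false.
  d (successors {g}): φ is false.
  e (successors {a, d, g}): φ is true.
  f (successors {a, b, c, d, e, f, g}): φ is true.
  g (successors {b, c, g}): φ is false.
For instance, at b:
  At b: ◇q is true, ◇¬((s ∧ p) → q) is false, so ◇q ∧ ◇¬((s ∧ p) → q) is false.
    At b: ◇q requires q at some successor in {a, b}.
      q holds at a, so ◇q is true at b.
    At b: ◇¬((s ∧ p) → q) requires ¬((s ∧ p) → q) at some successor in {a, b}.
      At a: ¬((s ∧ p) → q) is false.
      At b: ¬((s ∧ p) → q) is false.
    So ◇¬((s ∧ p) → q) is false at b.
Satisfying worlds: {e, f}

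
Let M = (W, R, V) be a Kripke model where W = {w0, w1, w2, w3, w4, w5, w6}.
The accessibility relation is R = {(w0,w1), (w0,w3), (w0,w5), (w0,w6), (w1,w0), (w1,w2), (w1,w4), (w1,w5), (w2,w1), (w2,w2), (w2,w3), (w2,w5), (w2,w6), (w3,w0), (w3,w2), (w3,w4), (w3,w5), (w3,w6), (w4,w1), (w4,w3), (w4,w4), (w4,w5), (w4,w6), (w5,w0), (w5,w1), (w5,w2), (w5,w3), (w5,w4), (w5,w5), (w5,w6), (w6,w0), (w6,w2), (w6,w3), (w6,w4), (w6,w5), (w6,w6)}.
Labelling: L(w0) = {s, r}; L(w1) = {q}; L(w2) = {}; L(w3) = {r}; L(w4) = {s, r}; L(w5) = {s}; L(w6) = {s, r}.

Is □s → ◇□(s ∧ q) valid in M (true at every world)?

Yes

Recall that □ψ holds at a world iff ψ holds at every accessible world, and ◇ψ holds iff ψ holds at some accessible world.
Let φ = □s → ◇□(s ∧ q). Evaluate φ at each world:
  w0 (successors {w1, w3, w5, w6}): φ is true.
  w1 (successors {w0, w2, w4, w5}): φ is true.
  w2 (successors {w1, w2, w3, w5, w6}): φ is true.
  w3 (successors {w0, w2, w4, w5, w6}): φ is true.
  w4 (successors {w1, w3, w4, w5, w6}): φ is true.
  w5 (successors {w0, w1, w2, w3, w4, w5, w6}): φ is true.
  w6 (successors {w0, w2, w3, w4, w5, w6}): φ is true.
For instance, at w4:
  At w4: □s is false, ◇□(s ∧ q) is false, so □s → ◇□(s ∧ q) is true.
    At w4: □s requires s at every successor {w1, w3, w4, w5, w6}.
      s fails at w1, so □s is false at w4.
    At w4: ◇□(s ∧ q) requires □(s ∧ q) at some successor in {w1, w3, w4, w5, w6}.
      At w1: □(s ∧ q) is false.
      At w3: □(s ∧ q) is false.
      At w4: □(s ∧ q) is false.
      At w5: □(s ∧ q) is false.
      At w6: □(s ∧ q) is false.
    So ◇□(s ∧ q) is false at w4.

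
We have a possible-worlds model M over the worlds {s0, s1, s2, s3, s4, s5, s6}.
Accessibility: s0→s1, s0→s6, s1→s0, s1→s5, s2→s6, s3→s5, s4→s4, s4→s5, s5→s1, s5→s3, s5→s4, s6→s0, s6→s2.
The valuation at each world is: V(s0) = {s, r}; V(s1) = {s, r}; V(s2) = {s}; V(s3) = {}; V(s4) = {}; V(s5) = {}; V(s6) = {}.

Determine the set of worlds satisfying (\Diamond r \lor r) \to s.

s0, s1, s2, s3, s4

Let φ = (\Diamond r \lor r) \to s. Evaluate φ at each world:
  s0 (successors {s1, s6}): φ is true.
  s1 (successors {s0, s5}): φ is true.
  s2 (successors {s6}): φ is true.
  s3 (successors {s5}): φ is true.
  s4 (successors {s4, s5}): φ is true.
  s5 (successors {s1, s3, s4}): φ is false.
  s6 (successors {s0, s2}): φ is false.
For instance, at s6:
  At s6: \Diamond r \lor r is true, s is false, so (\Diamond r \lor r) \to s is false.
    At s6: \Diamond r is true, r is false, so \Diamond r \lor r is true.
      At s6: \Diamond r requires r at some successor in {s0, s2}.
        r holds at s0, so \Diamond r is true at s6.
Satisfying worlds: {s0, s1, s2, s3, s4}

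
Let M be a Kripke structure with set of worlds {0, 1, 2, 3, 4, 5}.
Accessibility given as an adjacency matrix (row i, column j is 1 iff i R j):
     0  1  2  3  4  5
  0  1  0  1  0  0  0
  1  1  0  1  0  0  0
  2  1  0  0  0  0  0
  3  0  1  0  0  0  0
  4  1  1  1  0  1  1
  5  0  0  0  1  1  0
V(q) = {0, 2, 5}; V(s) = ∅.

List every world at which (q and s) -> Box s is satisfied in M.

Let φ = (q and s) -> Box s. Evaluate φ at each world:
  0 (successors {0, 2}): φ is true.
  1 (successors {0, 2}): φ is true.
  2 (successors {0}): φ is true.
  3 (successors {1}): φ is true.
  4 (successors {0, 1, 2, 4, 5}): φ is true.
  5 (successors {3, 4}): φ is true.
For instance, at 2:
  At 2: q and s is false, Box s is false, so (q and s) -> Box s is true.
    At 2: Box s requires s at every successor {0}.
      s fails at 0, so Box s is false at 2.
Satisfying worlds: {0, 1, 2, 3, 4, 5}

0, 1, 2, 3, 4, 5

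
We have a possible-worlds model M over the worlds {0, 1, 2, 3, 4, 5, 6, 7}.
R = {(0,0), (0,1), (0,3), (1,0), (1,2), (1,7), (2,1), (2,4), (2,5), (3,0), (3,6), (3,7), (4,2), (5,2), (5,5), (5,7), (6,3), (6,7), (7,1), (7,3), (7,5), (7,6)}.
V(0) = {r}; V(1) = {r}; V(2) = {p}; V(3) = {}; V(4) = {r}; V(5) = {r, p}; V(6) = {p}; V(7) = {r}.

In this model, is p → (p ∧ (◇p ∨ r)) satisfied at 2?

Yes

At 2: p is true, p ∧ (◇p ∨ r) is true, so p → (p ∧ (◇p ∨ r)) is true.
  At 2: p is true, ◇p ∨ r is true, so p ∧ (◇p ∨ r) is true.
    At 2: ◇p is true, r is false, so ◇p ∨ r is true.
      At 2: ◇p requires p at some successor in {1, 4, 5}.
        p holds at 5, so ◇p is true at 2.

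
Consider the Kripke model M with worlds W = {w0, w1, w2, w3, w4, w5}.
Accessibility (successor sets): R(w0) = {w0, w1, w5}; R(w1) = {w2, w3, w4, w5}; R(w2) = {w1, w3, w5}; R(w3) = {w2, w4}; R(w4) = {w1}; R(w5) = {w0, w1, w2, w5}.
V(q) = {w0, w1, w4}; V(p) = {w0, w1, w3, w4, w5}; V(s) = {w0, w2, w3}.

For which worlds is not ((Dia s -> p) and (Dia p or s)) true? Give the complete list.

w2

Let φ = not ((Dia s -> p) and (Dia p or s)). Evaluate φ at each world:
  w0 (successors {w0, w1, w5}): φ is false.
  w1 (successors {w2, w3, w4, w5}): φ is false.
  w2 (successors {w1, w3, w5}): φ is true.
  w3 (successors {w2, w4}): φ is false.
  w4 (successors {w1}): φ is false.
  w5 (successors {w0, w1, w2, w5}): φ is false.
For instance, at w5:
  At w5: (Dia s -> p) and (Dia p or s) is true, so not ((Dia s -> p) and (Dia p or s)) is false.
    At w5: Dia s -> p is true, Dia p or s is true, so (Dia s -> p) and (Dia p or s) is true.
      At w5: Dia s is true, p is true, so Dia s -> p is true.
      At w5: Dia p is true, s is false, so Dia p or s is true.
Satisfying worlds: {w2}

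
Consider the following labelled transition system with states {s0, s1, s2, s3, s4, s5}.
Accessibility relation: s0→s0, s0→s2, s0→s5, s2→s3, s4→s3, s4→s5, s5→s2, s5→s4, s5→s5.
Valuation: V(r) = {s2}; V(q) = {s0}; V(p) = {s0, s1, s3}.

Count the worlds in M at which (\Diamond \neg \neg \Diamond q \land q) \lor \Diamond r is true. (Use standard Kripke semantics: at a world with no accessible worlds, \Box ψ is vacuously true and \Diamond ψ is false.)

Let φ = (\Diamond \neg \neg \Diamond q \land q) \lor \Diamond r. Evaluate φ at each world:
  s0 (successors {s0, s2, s5}): φ is true.
  s1 (successors ∅): φ is false.
  s2 (successors {s3}): φ is false.
  s3 (successors ∅): φ is false.
  s4 (successors {s3, s5}): φ is false.
  s5 (successors {s2, s4, s5}): φ is true.
For instance, at s0:
  At s0: \Diamond \neg \neg \Diamond q \land q is true, \Diamond r is true, so (\Diamond \neg \neg \Diamond q \land q) \lor \Diamond r is true.
    At s0: \Diamond \neg \neg \Diamond q is true, q is true, so \Diamond \neg \neg \Diamond q \land q is true.
      At s0: \Diamond \neg \neg \Diamond q requires \neg \neg \Diamond q at some successor in {s0, s2, s5}.
        \neg \neg \Diamond q holds at s0, so \Diamond \neg \neg \Diamond q is true at s0.
    At s0: \Diamond r requires r at some successor in {s0, s2, s5}.
      r holds at s2, so \Diamond r is true at s0.
Satisfying worlds: {s0, s5}

2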